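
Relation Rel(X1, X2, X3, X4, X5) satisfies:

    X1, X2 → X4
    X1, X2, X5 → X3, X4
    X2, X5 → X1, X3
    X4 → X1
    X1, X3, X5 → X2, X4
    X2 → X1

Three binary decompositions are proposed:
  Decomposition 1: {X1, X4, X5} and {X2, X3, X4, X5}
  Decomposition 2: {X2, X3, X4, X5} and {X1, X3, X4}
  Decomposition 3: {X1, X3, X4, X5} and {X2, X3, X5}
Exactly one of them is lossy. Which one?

Decomposition 3

Decomposition 1: common = {X4, X5}, closure = {X1, X4, X5} → lossless.
Decomposition 2: common = {X3, X4}, closure = {X1, X3, X4} → lossless.
Decomposition 3: common = {X3, X5}, closure = {X3, X5} → lossy.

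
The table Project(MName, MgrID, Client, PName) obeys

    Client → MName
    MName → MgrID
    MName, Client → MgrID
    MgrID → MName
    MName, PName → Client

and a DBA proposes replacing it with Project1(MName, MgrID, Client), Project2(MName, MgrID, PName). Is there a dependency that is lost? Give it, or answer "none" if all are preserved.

Check MName, PName → Client: no single fragment contains all of {MName, Client, PName}, and the restricted closure of {MName, PName} across the fragments never reaches {Client}.
Client → MName is preserved.
MName → MgrID is preserved.
MName, Client → MgrID is preserved.
MgrID → MName is preserved.

MName, PName → Client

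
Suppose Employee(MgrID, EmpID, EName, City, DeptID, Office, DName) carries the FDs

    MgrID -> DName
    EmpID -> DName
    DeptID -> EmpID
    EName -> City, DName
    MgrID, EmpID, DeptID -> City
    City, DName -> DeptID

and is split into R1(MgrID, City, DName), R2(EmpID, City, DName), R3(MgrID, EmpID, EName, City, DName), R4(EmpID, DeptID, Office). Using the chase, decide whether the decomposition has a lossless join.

No

Chase test. Columns are MgrID, EmpID, EName, City, DeptID, Office, DName; row i has aⱼ where attribute j ∈ Ri, else bᵢⱼ.
Initial tableau (one row per fragment):
  row 1: a1 b12 b13 a4 b15 b16 a7
  row 2: b21 a2 b23 a4 b25 b26 a7
  row 3: a1 a2 a3 a4 b35 b36 a7
  row 4: b41 a2 b43 b44 a5 a6 b47
Rows 2 and 4 agree on EmpID; apply EmpID→DName and equate their DName entries.
Rows 1 and 2 agree on City, DName; apply City, DName→DeptID and equate their DeptID entries.
Rows 1 and 3 agree on City, DName; apply City, DName→DeptID and equate their DeptID entries.
Rows 1 and 2 agree on DeptID; apply DeptID→EmpID and equate their EmpID entries.
No row becomes fully distinguished — the join is lossy.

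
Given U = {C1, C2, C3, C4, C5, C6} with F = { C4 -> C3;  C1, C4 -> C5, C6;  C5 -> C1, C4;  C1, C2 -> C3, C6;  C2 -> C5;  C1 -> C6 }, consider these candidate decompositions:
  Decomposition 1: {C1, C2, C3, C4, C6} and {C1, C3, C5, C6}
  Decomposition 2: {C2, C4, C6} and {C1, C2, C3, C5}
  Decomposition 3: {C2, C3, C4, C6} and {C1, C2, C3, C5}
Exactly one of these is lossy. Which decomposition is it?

Decomposition 1: common = {C1, C3, C6}, closure = {C1, C3, C6} → lossy.
Decomposition 2: common = {C2}, closure = {C1, C2, C3, C4, C5, C6} → lossless.
Decomposition 3: common = {C2, C3}, closure = {C1, C2, C3, C4, C5, C6} → lossless.

Decomposition 1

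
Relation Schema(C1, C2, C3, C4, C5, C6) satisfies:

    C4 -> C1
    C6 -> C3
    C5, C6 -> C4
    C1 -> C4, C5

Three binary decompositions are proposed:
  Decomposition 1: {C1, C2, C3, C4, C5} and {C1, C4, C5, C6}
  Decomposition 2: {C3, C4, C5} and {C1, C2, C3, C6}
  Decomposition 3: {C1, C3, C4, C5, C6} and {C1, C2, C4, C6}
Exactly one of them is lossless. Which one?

Decomposition 1: common = {C1, C4, C5}, closure = {C1, C4, C5} → lossy.
Decomposition 2: common = {C3}, closure = {C3} → lossy.
Decomposition 3: common = {C1, C4, C6}, closure = {C1, C3, C4, C5, C6} → lossless.

Decomposition 3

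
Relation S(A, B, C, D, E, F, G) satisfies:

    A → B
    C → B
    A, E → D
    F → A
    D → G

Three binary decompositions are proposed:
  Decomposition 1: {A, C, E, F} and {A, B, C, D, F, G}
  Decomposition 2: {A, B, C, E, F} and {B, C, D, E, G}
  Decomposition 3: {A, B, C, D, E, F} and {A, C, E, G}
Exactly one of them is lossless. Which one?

Decomposition 1: common = {A, C, F}, closure = {A, B, C, F} → lossy.
Decomposition 2: common = {B, C, E}, closure = {B, C, E} → lossy.
Decomposition 3: common = {A, C, E}, closure = {A, B, C, D, E, G} → lossless.

Decomposition 3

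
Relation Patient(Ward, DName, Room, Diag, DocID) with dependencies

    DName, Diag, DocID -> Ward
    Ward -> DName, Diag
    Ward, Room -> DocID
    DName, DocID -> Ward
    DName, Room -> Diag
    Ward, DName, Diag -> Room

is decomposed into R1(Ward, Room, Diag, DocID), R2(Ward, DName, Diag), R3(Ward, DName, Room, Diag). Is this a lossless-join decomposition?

Yes

Chase test. Columns are Ward, DName, Room, Diag, DocID; row i has aⱼ where attribute j ∈ Ri, else bᵢⱼ.
Initial tableau (one row per fragment):
  row 1: a1 b12 a3 a4 a5
  row 2: a1 a2 b23 a4 b25
  row 3: a1 a2 a3 a4 b35
Rows 1 and 2 agree on Ward; apply Ward→DName, Diag and equate their DName, Diag entries.
Rows 1 and 3 agree on Ward, Room; apply Ward, Room→DocID and equate their DocID entries.
Rows 1 and 2 agree on Ward, DName, Diag; apply Ward, DName, Diag→Room and equate their Room entries.
Rows 1 and 2 agree on Ward, Room; apply Ward, Room→DocID and equate their DocID entries.
Row 1 is now all distinguished symbols — the join is lossless.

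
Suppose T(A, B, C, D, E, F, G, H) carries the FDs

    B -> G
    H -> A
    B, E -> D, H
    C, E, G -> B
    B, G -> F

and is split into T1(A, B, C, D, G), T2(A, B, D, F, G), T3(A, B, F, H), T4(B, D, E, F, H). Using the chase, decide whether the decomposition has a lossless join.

Chase test. Columns are A, B, C, D, E, F, G, H; row i has aⱼ where attribute j ∈ Ti, else bᵢⱼ.
Initial tableau (one row per fragment):
  row 1: a1 a2 a3 a4 b15 b16 a7 b18
  row 2: a1 a2 b23 a4 b25 a6 a7 b28
  row 3: a1 a2 b33 b34 b35 a6 b37 a8
  row 4: b41 a2 b43 a4 a5 a6 b47 a8
Rows 1 and 3 agree on B; apply B→G and equate their G entries.
Rows 1 and 4 agree on B; apply B→G and equate their G entries.
Rows 3 and 4 agree on H; apply H→A and equate their A entries.
Rows 1 and 2 agree on B, G; apply B, G→F and equate their F entries.
No row becomes fully distinguished — the join is lossy.

No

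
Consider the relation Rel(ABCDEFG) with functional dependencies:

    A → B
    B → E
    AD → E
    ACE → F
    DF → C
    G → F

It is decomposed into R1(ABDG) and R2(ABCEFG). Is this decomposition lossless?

Common attributes: R1 ∩ R2 = {ABG}.
Closure of {ABG}: B → E applies, adding E; G → F applies, adding F. So (ABG)⁺ = {ABEFG}.
The closure contains neither all of R1 = {ABDG} nor all of R2 = {ABCEFG}, so the common attributes are not a superkey of either fragment. The join is lossy.

No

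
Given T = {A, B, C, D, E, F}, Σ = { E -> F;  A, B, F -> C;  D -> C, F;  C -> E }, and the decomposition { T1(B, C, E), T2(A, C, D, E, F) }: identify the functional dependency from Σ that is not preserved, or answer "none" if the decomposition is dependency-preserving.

A, B, F -> C

Check A, B, F → C: no single fragment contains all of {A, B, C, F}, and the restricted closure of {A, B, F} across the fragments never reaches {C}.
E → F is preserved.
D → C, F is preserved.
C → E is preserved.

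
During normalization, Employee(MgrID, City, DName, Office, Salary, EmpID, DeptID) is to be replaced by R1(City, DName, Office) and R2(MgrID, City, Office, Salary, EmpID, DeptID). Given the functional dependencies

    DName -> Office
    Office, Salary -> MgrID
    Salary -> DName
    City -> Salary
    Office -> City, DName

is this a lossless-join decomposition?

Yes

Common attributes: R1 ∩ R2 = {City, Office}.
Closure of {City, Office}: City → Salary applies, adding Salary; Office → City, DName applies, adding DName; Office, Salary → MgrID applies, adding MgrID. So (City, Office)⁺ = {MgrID, City, DName, Office, Salary}.
This closure contains every attribute of R1, so R1 ∩ R2 → R1. The join is lossless.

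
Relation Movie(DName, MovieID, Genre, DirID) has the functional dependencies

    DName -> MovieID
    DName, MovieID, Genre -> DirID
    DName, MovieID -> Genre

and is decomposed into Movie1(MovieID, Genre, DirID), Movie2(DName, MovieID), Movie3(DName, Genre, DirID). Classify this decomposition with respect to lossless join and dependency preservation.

Lossless test (chase): Rows 2 and 3 agree on DName; apply DName→MovieID and equate their MovieID entries. Rows 2 and 3 agree on DName, MovieID; apply DName, MovieID→Genre and equate their Genre entries. Rows 2 and 3 agree on DName, MovieID, Genre; apply DName, MovieID, Genre→DirID and equate their DirID entries. Row 2 is now all distinguished symbols — the join is lossless.
Dependency preservation: DName, MovieID, Genre → DirID; DName, MovieID → Genre are not contained in any single fragment, but the restricted closure of each left-hand side across the fragments still reaches the right-hand side; the remaining FDs each lie inside some fragment. All dependencies are preserved.

lossless and dependency-preserving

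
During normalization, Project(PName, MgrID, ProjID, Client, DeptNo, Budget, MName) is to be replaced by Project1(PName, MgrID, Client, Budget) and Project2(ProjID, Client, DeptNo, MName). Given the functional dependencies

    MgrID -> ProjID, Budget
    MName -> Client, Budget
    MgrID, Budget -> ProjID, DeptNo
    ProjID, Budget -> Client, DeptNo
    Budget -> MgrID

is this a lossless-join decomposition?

No

Common attributes: Project1 ∩ Project2 = {Client}.
No dependency enlarges {Client}, so (Client)⁺ = {Client}.
The closure contains neither all of Project1 = {PName, MgrID, Client, Budget} nor all of Project2 = {ProjID, Client, DeptNo, MName}, so the common attributes are not a superkey of either fragment. The join is lossy.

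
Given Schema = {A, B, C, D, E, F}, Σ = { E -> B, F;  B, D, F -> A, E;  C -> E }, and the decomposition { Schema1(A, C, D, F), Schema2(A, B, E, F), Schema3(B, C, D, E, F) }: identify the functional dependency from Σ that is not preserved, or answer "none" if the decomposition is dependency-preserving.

B, D, F -> A, E

Check B, D, F → A, E: no single fragment contains all of {A, B, D, E, F}, and the restricted closure of {B, D, F} across the fragments never reaches {A, E}.
E → B, F is preserved.
C → E is preserved.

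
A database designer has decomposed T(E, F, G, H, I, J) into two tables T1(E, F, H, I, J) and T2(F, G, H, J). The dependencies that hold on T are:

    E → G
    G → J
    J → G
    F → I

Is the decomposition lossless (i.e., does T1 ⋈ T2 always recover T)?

Common attributes: T1 ∩ T2 = {F, H, J}.
Closure of {F, H, J}: J → G applies, adding G; F → I applies, adding I. So (F, H, J)⁺ = {F, G, H, I, J}.
This closure contains every attribute of T2, so T1 ∩ T2 → T2. The join is lossless.

Yes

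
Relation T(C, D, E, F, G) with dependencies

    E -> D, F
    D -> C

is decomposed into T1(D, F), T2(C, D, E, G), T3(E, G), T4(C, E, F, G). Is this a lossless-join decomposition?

Chase test. Columns are C, D, E, F, G; row i has aⱼ where attribute j ∈ Ti, else bᵢⱼ.
Initial tableau (one row per fragment):
  row 1: b11 a2 b13 a4 b15
  row 2: a1 a2 a3 b24 a5
  row 3: b31 b32 a3 b34 a5
  row 4: a1 b42 a3 a4 a5
Rows 2 and 3 agree on E; apply E→D, F and equate their D, F entries.
Rows 2 and 4 agree on E; apply E→D, F and equate their D, F entries.
Rows 1 and 2 agree on D; apply D→C and equate their C entries.
Rows 1 and 3 agree on D; apply D→C and equate their C entries.
Row 2 is now all distinguished symbols — the join is lossless.

Yes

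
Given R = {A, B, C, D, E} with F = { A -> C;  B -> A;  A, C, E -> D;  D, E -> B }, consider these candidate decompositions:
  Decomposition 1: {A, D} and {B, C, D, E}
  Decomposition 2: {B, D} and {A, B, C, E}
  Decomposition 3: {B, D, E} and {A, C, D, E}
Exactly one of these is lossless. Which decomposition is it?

Decomposition 1: common = {D}, closure = {D} → lossy.
Decomposition 2: common = {B}, closure = {A, B, C} → lossy.
Decomposition 3: common = {D, E}, closure = {A, B, C, D, E} → lossless.

Decomposition 3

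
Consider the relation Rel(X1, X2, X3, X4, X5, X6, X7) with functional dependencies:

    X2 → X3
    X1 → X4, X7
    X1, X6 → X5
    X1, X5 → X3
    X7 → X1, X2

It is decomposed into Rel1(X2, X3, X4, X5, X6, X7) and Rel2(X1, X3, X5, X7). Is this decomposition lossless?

Common attributes: Rel1 ∩ Rel2 = {X3, X5, X7}.
Closure of {X3, X5, X7}: X7 → X1, X2 applies, adding X1, X2; X1 → X4, X7 applies, adding X4. So (X3, X5, X7)⁺ = {X1, X2, X3, X4, X5, X7}.
This closure contains every attribute of Rel2, so Rel1 ∩ Rel2 → Rel2. The join is lossless.

Yes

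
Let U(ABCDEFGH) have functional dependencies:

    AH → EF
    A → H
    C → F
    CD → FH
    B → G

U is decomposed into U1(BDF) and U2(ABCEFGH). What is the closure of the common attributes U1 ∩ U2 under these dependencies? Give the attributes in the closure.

U1 ∩ U2 = {BF}.
B → G applies, adding G
Closure: {BFG}.

BFG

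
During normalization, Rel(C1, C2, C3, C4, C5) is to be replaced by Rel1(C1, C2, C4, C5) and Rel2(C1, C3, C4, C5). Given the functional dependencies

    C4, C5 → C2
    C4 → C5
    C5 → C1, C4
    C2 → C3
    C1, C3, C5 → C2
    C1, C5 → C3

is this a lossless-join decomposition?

Common attributes: Rel1 ∩ Rel2 = {C1, C4, C5}.
Closure of {C1, C4, C5}: C4, C5 → C2 applies, adding C2; C2 → C3 applies, adding C3. So (C1, C4, C5)⁺ = {C1, C2, C3, C4, C5}.
This closure contains every attribute of Rel1, so Rel1 ∩ Rel2 → Rel1. The join is lossless.

Yes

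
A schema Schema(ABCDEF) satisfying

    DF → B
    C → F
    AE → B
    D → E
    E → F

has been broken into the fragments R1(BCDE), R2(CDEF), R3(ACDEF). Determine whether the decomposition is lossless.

Yes

Chase test. Columns are ABCDEF; row i has aⱼ where attribute j ∈ Ri, else bᵢⱼ.
Initial tableau (one row per fragment):
  row 1: b11 a2 a3 a4 a5 b16
  row 2: b21 b22 a3 a4 a5 a6
  row 3: a1 b32 a3 a4 a5 a6
Rows 2 and 3 agree on DF; apply DF→B and equate their B entries.
Rows 1 and 2 agree on C; apply C→F and equate their F entries.
Rows 1 and 2 agree on DF; apply DF→B and equate their B entries.
Row 3 is now all distinguished symbols — the join is lossless.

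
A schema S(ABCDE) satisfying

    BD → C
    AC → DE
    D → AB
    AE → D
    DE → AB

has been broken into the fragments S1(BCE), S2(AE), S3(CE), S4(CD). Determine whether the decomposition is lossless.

No

Chase test. Columns are ABCDE; row i has aⱼ where attribute j ∈ Si, else bᵢⱼ.
Initial tableau (one row per fragment):
  row 1: b11 a2 a3 b14 a5
  row 2: a1 b22 b23 b24 a5
  row 3: b31 b32 a3 b34 a5
  row 4: b41 b42 a3 a4 b45
No row becomes fully distinguished — the join is lossy.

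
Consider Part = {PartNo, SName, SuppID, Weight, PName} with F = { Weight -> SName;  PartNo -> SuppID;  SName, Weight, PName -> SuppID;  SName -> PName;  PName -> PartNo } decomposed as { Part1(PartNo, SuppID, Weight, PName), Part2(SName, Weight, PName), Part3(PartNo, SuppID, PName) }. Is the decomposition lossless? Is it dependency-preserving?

Lossless test (chase): Rows 1 and 2 agree on Weight; apply Weight→SName and equate their SName entries. Rows 1 and 2 agree on SName, Weight, PName; apply SName, Weight, PName→SuppID and equate their SuppID entries. Rows 1 and 2 agree on PName; apply PName→PartNo and equate their PartNo entries. Row 1 is now all distinguished symbols — the join is lossless.
Dependency preservation: SName, Weight, PName → SuppID is not contained in any single fragment, but the restricted closure of its left-hand side across the fragments still reaches the right-hand side; the remaining FDs each lie inside some fragment. All dependencies are preserved.

lossless and dependency-preserving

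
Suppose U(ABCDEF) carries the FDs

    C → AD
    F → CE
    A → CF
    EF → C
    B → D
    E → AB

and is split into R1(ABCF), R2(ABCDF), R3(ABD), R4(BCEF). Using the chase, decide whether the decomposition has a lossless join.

Chase test. Columns are ABCDEF; row i has aⱼ where attribute j ∈ Ri, else bᵢⱼ.
Initial tableau (one row per fragment):
  row 1: a1 a2 a3 b14 b15 a6
  row 2: a1 a2 a3 a4 b25 a6
  row 3: a1 a2 b33 a4 b35 b36
  row 4: b41 a2 a3 b44 a5 a6
Rows 1 and 2 agree on C; apply C→AD and equate their AD entries.
Rows 1 and 4 agree on C; apply C→AD and equate their AD entries.
Rows 1 and 2 agree on F; apply F→CE and equate their CE entries.
Rows 1 and 4 agree on F; apply F→CE and equate their CE entries.
Rows 1 and 3 agree on A; apply A→CF and equate their CF entries.
Rows 1 and 3 agree on F; apply F→CE and equate their CE entries.
Row 1 is now all distinguished symbols — the join is lossless.

Yes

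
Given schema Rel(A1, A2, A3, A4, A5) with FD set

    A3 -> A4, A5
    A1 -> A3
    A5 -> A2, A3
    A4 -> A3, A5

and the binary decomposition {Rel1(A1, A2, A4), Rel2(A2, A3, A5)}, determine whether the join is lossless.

Common attributes: Rel1 ∩ Rel2 = {A2}.
No dependency enlarges {A2}, so (A2)⁺ = {A2}.
The closure contains neither all of Rel1 = {A1, A2, A4} nor all of Rel2 = {A2, A3, A5}, so the common attributes are not a superkey of either fragment. The join is lossy.

No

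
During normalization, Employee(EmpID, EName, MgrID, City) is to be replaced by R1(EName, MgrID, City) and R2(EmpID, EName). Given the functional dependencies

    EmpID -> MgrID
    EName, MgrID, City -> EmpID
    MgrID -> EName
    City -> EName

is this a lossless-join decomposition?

No

Common attributes: R1 ∩ R2 = {EName}.
No dependency enlarges {EName}, so (EName)⁺ = {EName}.
The closure contains neither all of R1 = {EName, MgrID, City} nor all of R2 = {EmpID, EName}, so the common attributes are not a superkey of either fragment. The join is lossy.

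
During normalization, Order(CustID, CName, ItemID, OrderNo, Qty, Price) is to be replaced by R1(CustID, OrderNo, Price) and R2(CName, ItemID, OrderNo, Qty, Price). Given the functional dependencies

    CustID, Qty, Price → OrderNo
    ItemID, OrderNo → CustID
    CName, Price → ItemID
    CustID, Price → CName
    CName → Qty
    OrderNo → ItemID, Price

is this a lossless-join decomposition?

Common attributes: R1 ∩ R2 = {OrderNo, Price}.
Closure of {OrderNo, Price}: OrderNo → ItemID, Price applies, adding ItemID; ItemID, OrderNo → CustID applies, adding CustID; CustID, Price → CName applies, adding CName; CName → Qty applies, adding Qty. So (OrderNo, Price)⁺ = {CustID, CName, ItemID, OrderNo, Qty, Price}.
This closure contains every attribute of R1, so R1 ∩ R2 → R1. The join is lossless.

Yes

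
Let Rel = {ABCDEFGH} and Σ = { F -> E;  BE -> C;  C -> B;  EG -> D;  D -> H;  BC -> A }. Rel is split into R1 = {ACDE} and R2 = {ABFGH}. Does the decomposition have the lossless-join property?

No

Common attributes: R1 ∩ R2 = {A}.
No dependency enlarges {A}, so (A)⁺ = {A}.
The closure contains neither all of R1 = {ACDE} nor all of R2 = {ABFGH}, so the common attributes are not a superkey of either fragment. The join is lossy.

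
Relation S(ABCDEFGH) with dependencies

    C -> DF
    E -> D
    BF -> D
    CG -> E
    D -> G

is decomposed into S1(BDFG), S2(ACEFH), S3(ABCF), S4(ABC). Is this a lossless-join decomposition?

Chase test. Columns are ABCDEFGH; row i has aⱼ where attribute j ∈ Si, else bᵢⱼ.
Initial tableau (one row per fragment):
  row 1: b11 a2 b13 a4 b15 a6 a7 b18
  row 2: a1 b22 a3 b24 a5 a6 b27 a8
  row 3: a1 a2 a3 b34 b35 a6 b37 b38
  row 4: a1 a2 a3 b44 b45 b46 b47 b48
Rows 2 and 3 agree on C; apply C→DF and equate their DF entries.
Rows 2 and 4 agree on C; apply C→DF and equate their DF entries.
Rows 1 and 3 agree on BF; apply BF→D and equate their D entries.
Rows 1 and 2 agree on D; apply D→G and equate their G entries.
Rows 1 and 3 agree on D; apply D→G and equate their G entries.
Rows 1 and 4 agree on D; apply D→G and equate their G entries.
Rows 2 and 3 agree on CG; apply CG→E and equate their E entries.
Rows 2 and 4 agree on CG; apply CG→E and equate their E entries.
No row becomes fully distinguished — the join is lossy.

No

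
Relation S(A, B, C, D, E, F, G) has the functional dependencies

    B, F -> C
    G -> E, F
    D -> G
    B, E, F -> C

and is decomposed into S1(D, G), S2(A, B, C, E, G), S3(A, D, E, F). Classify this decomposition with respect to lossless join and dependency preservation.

lossy and not dependency-preserving

Lossless test (chase): Rows 1 and 2 agree on G; apply G→E, F and equate their E, F entries. Rows 1 and 3 agree on D; apply D→G and equate their G entries. Rows 1 and 3 agree on G; apply G→E, F and equate their E, F entries. No row becomes fully distinguished — the join is lossy.
Dependency preservation: the restricted closure of {B, F} across the fragments never reaches {C}, so B, F → C cannot be enforced without a join — not preserved.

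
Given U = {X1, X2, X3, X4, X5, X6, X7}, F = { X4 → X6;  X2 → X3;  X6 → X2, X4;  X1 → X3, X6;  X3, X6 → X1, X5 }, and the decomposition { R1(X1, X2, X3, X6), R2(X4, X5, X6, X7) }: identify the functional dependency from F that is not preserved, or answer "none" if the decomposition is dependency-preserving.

X4 → X6 lies within R2.
X2 → X3 lies within R1.
X6 → X2, X4: restricted closure across fragments reaches X2, X4.
X1 → X3, X6 lies within R1.
X3, X6 → X1, X5: restricted closure across fragments reaches X1, X5.
Every dependency is enforceable on the fragments, so the decomposition is dependency-preserving.

none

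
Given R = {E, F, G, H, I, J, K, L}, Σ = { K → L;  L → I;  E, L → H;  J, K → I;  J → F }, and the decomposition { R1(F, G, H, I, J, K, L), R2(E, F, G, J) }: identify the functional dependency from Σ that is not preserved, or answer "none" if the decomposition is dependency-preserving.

E, L → H

Check E, L → H: no single fragment contains all of {E, H, L}, and the restricted closure of {E, L} across the fragments never reaches {H}.
K → L is preserved.
L → I is preserved.
J, K → I is preserved.
J → F is preserved.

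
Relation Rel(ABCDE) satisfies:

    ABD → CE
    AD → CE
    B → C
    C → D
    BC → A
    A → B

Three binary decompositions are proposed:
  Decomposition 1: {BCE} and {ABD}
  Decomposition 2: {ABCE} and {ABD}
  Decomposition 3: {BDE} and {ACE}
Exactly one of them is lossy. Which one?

Decomposition 3

Decomposition 1: common = {B}, closure = {ABCDE} → lossless.
Decomposition 2: common = {AB}, closure = {ABCDE} → lossless.
Decomposition 3: common = {E}, closure = {E} → lossy.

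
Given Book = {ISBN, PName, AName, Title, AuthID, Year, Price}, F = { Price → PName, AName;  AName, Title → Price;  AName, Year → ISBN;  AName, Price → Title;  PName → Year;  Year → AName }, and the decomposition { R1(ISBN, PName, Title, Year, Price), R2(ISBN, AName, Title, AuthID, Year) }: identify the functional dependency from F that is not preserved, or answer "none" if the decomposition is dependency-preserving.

none

Price → PName, AName: restricted closure across fragments reaches PName, AName.
AName, Title → Price: restricted closure across fragments reaches Price.
AName, Year → ISBN lies within R2.
AName, Price → Title: restricted closure across fragments reaches Title.
PName → Year lies within R1.
Year → AName lies within R2.
Every dependency is enforceable on the fragments, so the decomposition is dependency-preserving.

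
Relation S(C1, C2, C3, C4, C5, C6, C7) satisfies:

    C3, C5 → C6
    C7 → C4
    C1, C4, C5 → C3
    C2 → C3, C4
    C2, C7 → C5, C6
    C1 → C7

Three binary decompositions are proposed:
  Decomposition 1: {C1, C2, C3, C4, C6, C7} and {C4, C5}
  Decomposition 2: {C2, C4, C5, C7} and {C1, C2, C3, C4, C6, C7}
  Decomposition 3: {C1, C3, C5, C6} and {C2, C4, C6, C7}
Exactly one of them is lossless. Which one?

Decomposition 2

Decomposition 1: common = {C4}, closure = {C4} → lossy.
Decomposition 2: common = {C2, C4, C7}, closure = {C2, C3, C4, C5, C6, C7} → lossless.
Decomposition 3: common = {C6}, closure = {C6} → lossy.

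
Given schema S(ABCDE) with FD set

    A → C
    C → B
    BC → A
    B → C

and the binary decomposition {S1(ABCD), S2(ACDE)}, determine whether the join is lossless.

Yes

Common attributes: S1 ∩ S2 = {ACD}.
Closure of {ACD}: C → B applies, adding B. So (ACD)⁺ = {ABCD}.
This closure contains every attribute of S1, so S1 ∩ S2 → S1. The join is lossless.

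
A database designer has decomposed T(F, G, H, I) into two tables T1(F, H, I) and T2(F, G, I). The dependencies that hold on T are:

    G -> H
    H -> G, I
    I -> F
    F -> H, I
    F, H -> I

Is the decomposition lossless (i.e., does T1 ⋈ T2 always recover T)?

Yes

Common attributes: T1 ∩ T2 = {F, I}.
Closure of {F, I}: F → H, I applies, adding H; H → G, I applies, adding G. So (F, I)⁺ = {F, G, H, I}.
This closure contains every attribute of T1, so T1 ∩ T2 → T1. The join is lossless.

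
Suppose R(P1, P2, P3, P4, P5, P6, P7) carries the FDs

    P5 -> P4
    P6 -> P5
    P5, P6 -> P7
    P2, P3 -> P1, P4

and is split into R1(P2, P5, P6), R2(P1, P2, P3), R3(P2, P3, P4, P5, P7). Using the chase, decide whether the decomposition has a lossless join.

Chase test. Columns are P1, P2, P3, P4, P5, P6, P7; row i has aⱼ where attribute j ∈ Ri, else bᵢⱼ.
Initial tableau (one row per fragment):
  row 1: b11 a2 b13 b14 a5 a6 b17
  row 2: a1 a2 a3 b24 b25 b26 b27
  row 3: b31 a2 a3 a4 a5 b36 a7
Rows 1 and 3 agree on P5; apply P5→P4 and equate their P4 entries.
Rows 2 and 3 agree on P2, P3; apply P2, P3→P1, P4 and equate their P1, P4 entries.
No row becomes fully distinguished — the join is lossy.

No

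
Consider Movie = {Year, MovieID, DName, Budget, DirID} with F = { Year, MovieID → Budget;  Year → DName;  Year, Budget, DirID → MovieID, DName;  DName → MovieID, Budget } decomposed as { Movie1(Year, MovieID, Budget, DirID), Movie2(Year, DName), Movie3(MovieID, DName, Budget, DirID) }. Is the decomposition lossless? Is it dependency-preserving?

lossless and dependency-preserving

Lossless test (chase): Rows 1 and 2 agree on Year; apply Year→DName and equate their DName entries. Rows 1 and 2 agree on DName; apply DName→MovieID, Budget and equate their MovieID, Budget entries. Row 1 is now all distinguished symbols — the join is lossless.
Dependency preservation: Year, Budget, DirID → MovieID, DName is not contained in any single fragment, but the restricted closure of its left-hand side across the fragments still reaches the right-hand side; the remaining FDs each lie inside some fragment. All dependencies are preserved.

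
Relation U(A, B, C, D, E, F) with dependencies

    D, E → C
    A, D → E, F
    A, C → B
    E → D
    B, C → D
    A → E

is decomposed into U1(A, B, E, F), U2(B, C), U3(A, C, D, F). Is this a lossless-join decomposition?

Chase test. Columns are A, B, C, D, E, F; row i has aⱼ where attribute j ∈ Ui, else bᵢⱼ.
Initial tableau (one row per fragment):
  row 1: a1 a2 b13 b14 a5 a6
  row 2: b21 a2 a3 b24 b25 b26
  row 3: a1 b32 a3 a4 b35 a6
Rows 1 and 3 agree on A; apply A→E and equate their E entries.
Rows 1 and 3 agree on E; apply E→D and equate their D entries.
Rows 1 and 3 agree on D, E; apply D, E→C and equate their C entries.
Rows 1 and 3 agree on A, C; apply A, C→B and equate their B entries.
Rows 1 and 2 agree on B, C; apply B, C→D and equate their D entries.
Row 1 is now all distinguished symbols — the join is lossless.

Yes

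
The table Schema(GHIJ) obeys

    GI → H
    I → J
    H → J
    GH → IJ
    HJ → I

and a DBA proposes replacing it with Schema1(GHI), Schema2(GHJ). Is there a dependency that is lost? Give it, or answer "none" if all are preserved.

Check I → J: no single fragment contains all of {IJ}, and the restricted closure of {I} across the fragments never reaches {J}.
GI → H is preserved.
H → J is preserved.
GH → IJ is preserved.
HJ → I is preserved.

I → J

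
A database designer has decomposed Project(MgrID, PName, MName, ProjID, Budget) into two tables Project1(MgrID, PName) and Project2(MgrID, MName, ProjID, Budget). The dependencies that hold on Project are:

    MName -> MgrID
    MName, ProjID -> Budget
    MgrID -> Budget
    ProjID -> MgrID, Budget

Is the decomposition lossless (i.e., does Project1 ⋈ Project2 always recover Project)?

Common attributes: Project1 ∩ Project2 = {MgrID}.
Closure of {MgrID}: MgrID → Budget applies, adding Budget. So (MgrID)⁺ = {MgrID, Budget}.
The closure contains neither all of Project1 = {MgrID, PName} nor all of Project2 = {MgrID, MName, ProjID, Budget}, so the common attributes are not a superkey of either fragment. The join is lossy.

No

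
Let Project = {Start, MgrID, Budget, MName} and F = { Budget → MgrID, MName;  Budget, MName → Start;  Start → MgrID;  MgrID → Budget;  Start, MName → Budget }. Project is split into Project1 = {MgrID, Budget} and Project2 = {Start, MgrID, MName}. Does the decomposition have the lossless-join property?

Yes

Common attributes: Project1 ∩ Project2 = {MgrID}.
Closure of {MgrID}: MgrID → Budget applies, adding Budget; Budget → MgrID, MName applies, adding MName; Budget, MName → Start applies, adding Start. So (MgrID)⁺ = {Start, MgrID, Budget, MName}.
This closure contains every attribute of Project1, so Project1 ∩ Project2 → Project1. The join is lossless.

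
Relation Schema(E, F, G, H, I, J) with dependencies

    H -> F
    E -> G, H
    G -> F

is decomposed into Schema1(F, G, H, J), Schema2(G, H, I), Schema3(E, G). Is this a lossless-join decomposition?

Chase test. Columns are E, F, G, H, I, J; row i has aⱼ where attribute j ∈ Schemai, else bᵢⱼ.
Initial tableau (one row per fragment):
  row 1: b11 a2 a3 a4 b15 a6
  row 2: b21 b22 a3 a4 a5 b26
  row 3: a1 b32 a3 b34 b35 b36
Rows 1 and 2 agree on H; apply H→F and equate their F entries.
Rows 1 and 3 agree on G; apply G→F and equate their F entries.
No row becomes fully distinguished — the join is lossy.

No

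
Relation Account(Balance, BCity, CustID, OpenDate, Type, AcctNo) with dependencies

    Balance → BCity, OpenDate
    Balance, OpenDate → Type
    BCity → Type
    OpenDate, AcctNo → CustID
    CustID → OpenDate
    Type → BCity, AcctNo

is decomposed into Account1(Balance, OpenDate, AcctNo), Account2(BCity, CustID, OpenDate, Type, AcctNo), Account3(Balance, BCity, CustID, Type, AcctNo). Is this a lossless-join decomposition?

Chase test. Columns are Balance, BCity, CustID, OpenDate, Type, AcctNo; row i has aⱼ where attribute j ∈ Accounti, else bᵢⱼ.
Initial tableau (one row per fragment):
  row 1: a1 b12 b13 a4 b15 a6
  row 2: b21 a2 a3 a4 a5 a6
  row 3: a1 a2 a3 b34 a5 a6
Rows 1 and 3 agree on Balance; apply Balance→BCity, OpenDate and equate their BCity, OpenDate entries.
Rows 1 and 3 agree on Balance, OpenDate; apply Balance, OpenDate→Type and equate their Type entries.
Rows 1 and 2 agree on OpenDate, AcctNo; apply OpenDate, AcctNo→CustID and equate their CustID entries.
Row 1 is now all distinguished symbols — the join is lossless.

Yes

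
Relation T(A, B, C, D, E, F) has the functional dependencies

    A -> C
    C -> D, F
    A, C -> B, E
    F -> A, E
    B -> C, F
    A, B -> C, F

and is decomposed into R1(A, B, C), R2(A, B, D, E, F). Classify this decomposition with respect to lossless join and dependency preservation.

Lossless test: (A, B)⁺ = {A, B, C, D, E, F}, which contains all of one fragment — lossless.
Dependency preservation: C → D, F; A, C → B, E; B → C, F; A, B → C, F are not contained in any single fragment, but the restricted closure of each left-hand side across the fragments still reaches the right-hand side; the remaining FDs each lie inside some fragment. All dependencies are preserved.

lossless and dependency-preserving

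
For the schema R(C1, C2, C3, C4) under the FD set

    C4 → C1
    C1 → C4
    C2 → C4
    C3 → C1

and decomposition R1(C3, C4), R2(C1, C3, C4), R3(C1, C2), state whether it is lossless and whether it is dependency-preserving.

Lossless test (chase): Rows 1 and 2 agree on C4; apply C4→C1 and equate their C1 entries. Rows 1 and 3 agree on C1; apply C1→C4 and equate their C4 entries. No row becomes fully distinguished — the join is lossy.
Dependency preservation: C2 → C4 is not contained in any single fragment, but the restricted closure of its left-hand side across the fragments still reaches the right-hand side; the remaining FDs each lie inside some fragment. All dependencies are preserved.

lossy but dependency-preserving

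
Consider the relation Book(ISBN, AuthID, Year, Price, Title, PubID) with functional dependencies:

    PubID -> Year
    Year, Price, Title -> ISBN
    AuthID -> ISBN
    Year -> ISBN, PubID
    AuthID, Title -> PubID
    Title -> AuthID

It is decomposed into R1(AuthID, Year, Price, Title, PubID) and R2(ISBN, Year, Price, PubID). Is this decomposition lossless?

Yes

Common attributes: R1 ∩ R2 = {Year, Price, PubID}.
Closure of {Year, Price, PubID}: Year → ISBN, PubID applies, adding ISBN. So (Year, Price, PubID)⁺ = {ISBN, Year, Price, PubID}.
This closure contains every attribute of R2, so R1 ∩ R2 → R2. The join is lossless.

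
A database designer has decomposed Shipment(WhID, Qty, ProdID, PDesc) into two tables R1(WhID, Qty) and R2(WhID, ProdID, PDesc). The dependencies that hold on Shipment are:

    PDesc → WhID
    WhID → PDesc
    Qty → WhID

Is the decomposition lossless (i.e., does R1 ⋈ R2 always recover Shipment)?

Common attributes: R1 ∩ R2 = {WhID}.
Closure of {WhID}: WhID → PDesc applies, adding PDesc. So (WhID)⁺ = {WhID, PDesc}.
The closure contains neither all of R1 = {WhID, Qty} nor all of R2 = {WhID, ProdID, PDesc}, so the common attributes are not a superkey of either fragment. The join is lossy.

No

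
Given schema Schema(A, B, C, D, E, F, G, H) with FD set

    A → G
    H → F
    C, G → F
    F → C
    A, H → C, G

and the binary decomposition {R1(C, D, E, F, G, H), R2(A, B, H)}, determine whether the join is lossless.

No

Common attributes: R1 ∩ R2 = {H}.
Closure of {H}: H → F applies, adding F; F → C applies, adding C. So (H)⁺ = {C, F, H}.
The closure contains neither all of R1 = {C, D, E, F, G, H} nor all of R2 = {A, B, H}, so the common attributes are not a superkey of either fragment. The join is lossy.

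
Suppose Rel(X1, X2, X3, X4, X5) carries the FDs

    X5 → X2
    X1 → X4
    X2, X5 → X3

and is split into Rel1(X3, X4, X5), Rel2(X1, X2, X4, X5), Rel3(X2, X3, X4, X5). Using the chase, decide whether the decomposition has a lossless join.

Yes

Chase test. Columns are X1, X2, X3, X4, X5; row i has aⱼ where attribute j ∈ Reli, else bᵢⱼ.
Initial tableau (one row per fragment):
  row 1: b11 b12 a3 a4 a5
  row 2: a1 a2 b23 a4 a5
  row 3: b31 a2 a3 a4 a5
Rows 1 and 2 agree on X5; apply X5→X2 and equate their X2 entries.
Rows 1 and 2 agree on X2, X5; apply X2, X5→X3 and equate their X3 entries.
Row 2 is now all distinguished symbols — the join is lossless.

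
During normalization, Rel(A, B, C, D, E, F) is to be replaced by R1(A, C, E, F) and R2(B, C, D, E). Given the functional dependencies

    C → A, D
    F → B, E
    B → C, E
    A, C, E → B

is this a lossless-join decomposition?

Common attributes: R1 ∩ R2 = {C, E}.
Closure of {C, E}: C → A, D applies, adding A, D; A, C, E → B applies, adding B. So (C, E)⁺ = {A, B, C, D, E}.
This closure contains every attribute of R2, so R1 ∩ R2 → R2. The join is lossless.

Yes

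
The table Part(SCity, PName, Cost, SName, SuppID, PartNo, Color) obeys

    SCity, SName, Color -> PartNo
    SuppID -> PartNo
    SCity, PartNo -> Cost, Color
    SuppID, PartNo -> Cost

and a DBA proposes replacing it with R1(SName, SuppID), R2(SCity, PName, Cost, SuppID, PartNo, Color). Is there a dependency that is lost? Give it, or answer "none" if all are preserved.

SCity, SName, Color -> PartNo

Check SCity, SName, Color → PartNo: no single fragment contains all of {SCity, SName, PartNo, Color}, and the restricted closure of {SCity, SName, Color} across the fragments never reaches {PartNo}.
SuppID → PartNo is preserved.
SCity, PartNo → Cost, Color is preserved.
SuppID, PartNo → Cost is preserved.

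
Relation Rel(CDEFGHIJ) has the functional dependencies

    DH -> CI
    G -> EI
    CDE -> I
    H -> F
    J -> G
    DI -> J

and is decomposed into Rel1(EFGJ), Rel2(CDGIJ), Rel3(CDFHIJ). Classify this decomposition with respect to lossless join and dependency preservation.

lossless but not dependency-preserving

Lossless test (chase): Rows 1 and 2 agree on G; apply G→EI and equate their EI entries. Rows 1 and 3 agree on J; apply J→G and equate their G entries. Rows 1 and 3 agree on G; apply G→EI and equate their EI entries. Row 3 is now all distinguished symbols — the join is lossless.
Dependency preservation: the restricted closure of {CDE} across the fragments never reaches {I}, so CDE → I cannot be enforced without a join — not preserved.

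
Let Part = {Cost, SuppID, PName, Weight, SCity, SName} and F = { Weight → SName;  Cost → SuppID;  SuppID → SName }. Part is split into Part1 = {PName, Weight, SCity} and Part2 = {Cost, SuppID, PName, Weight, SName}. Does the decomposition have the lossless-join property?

No

Common attributes: Part1 ∩ Part2 = {PName, Weight}.
Closure of {PName, Weight}: Weight → SName applies, adding SName. So (PName, Weight)⁺ = {PName, Weight, SName}.
The closure contains neither all of Part1 = {PName, Weight, SCity} nor all of Part2 = {Cost, SuppID, PName, Weight, SName}, so the common attributes are not a superkey of either fragment. The join is lossy.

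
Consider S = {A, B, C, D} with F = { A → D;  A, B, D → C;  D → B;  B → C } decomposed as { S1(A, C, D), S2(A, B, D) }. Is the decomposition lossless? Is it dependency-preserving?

Lossless test: (A, D)⁺ = {A, B, C, D}, which contains all of one fragment — lossless.
Dependency preservation: the restricted closure of {B} across the fragments never reaches {C}, so B → C cannot be enforced without a join — not preserved.

lossless but not dependency-preserving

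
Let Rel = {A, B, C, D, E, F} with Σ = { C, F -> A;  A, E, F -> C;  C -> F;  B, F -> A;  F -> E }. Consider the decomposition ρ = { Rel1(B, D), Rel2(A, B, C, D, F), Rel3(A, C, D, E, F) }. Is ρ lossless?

Chase test. Columns are A, B, C, D, E, F; row i has aⱼ where attribute j ∈ Reli, else bᵢⱼ.
Initial tableau (one row per fragment):
  row 1: b11 a2 b13 a4 b15 b16
  row 2: a1 a2 a3 a4 b25 a6
  row 3: a1 b32 a3 a4 a5 a6
Rows 2 and 3 agree on F; apply F→E and equate their E entries.
Row 2 is now all distinguished symbols — the join is lossless.

Yes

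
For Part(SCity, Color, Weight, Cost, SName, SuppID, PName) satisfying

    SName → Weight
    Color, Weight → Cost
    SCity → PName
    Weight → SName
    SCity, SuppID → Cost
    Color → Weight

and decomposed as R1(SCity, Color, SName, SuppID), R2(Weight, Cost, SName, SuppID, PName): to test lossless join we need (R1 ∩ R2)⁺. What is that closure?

R1 ∩ R2 = {SName, SuppID}.
SName → Weight applies, adding Weight
Closure: {Weight, SName, SuppID}.

Weight, SName, SuppID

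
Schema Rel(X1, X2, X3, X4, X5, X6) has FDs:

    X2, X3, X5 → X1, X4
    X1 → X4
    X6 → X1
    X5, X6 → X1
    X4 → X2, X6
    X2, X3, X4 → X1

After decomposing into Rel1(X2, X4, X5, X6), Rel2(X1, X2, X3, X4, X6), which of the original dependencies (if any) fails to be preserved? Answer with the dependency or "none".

Check X2, X3, X5 → X1, X4: no single fragment contains all of {X1, X2, X3, X4, X5}, and the restricted closure of {X2, X3, X5} across the fragments never reaches {X1, X4}.
X1 → X4 is preserved.
X6 → X1 is preserved.
X5, X6 → X1 is preserved.
X4 → X2, X6 is preserved.
X2, X3, X4 → X1 is preserved.

X2, X3, X5 → X1, X4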